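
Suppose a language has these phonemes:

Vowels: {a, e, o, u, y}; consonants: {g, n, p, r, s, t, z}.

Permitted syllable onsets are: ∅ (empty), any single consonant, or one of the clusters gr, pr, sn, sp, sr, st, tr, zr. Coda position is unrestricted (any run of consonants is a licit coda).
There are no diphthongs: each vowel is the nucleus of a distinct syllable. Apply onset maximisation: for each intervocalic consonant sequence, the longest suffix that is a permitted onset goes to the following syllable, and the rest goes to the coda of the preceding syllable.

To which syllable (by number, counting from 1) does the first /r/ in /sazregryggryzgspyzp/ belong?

Vowels present: a, e, y, y, y; each is a nucleus, giving 5 syllables.
/a…e/ gap (V1→V2): cluster /zr/ — /zr/ is itself a permitted onset, so the whole cluster goes right; preceding coda = ∅.
/e…y/ gap (V2→V3): cluster /gr/ — /gr/ is itself a permitted onset, so the whole cluster goes right; preceding coda = ∅.
/y…y/ gap (V3→V4): /ggr/; trying suffixes from longest down, /gr/ is the first permitted one, so coda /g/ | onset /gr/.
/y…y/ gap (V4→V5): /zgsp/ — longest licit onset from the right is /sp/, leaving /zg/ as coda.
Syllabification: sa.zre.gryg.gryzg.spyzp.
The first /r/ is in the onset of syllable 2 (/zre/).

2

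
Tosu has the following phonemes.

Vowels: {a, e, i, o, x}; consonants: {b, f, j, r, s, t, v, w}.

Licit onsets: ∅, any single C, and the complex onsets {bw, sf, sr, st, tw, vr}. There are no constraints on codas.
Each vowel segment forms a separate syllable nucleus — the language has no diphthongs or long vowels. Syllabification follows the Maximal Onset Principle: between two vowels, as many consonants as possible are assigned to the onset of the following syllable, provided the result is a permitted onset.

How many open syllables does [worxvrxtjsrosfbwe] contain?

3

The vowels are o, x, x, o, e — 5 nuclei, so 5 syllables.
/o…x/ gap (V1→V2): /r/ → onset of the next syllable (single consonants are always licit onsets).
/x…x/ gap (V2→V3): cluster /vr/ — /vr/ is itself a permitted onset, so the whole cluster goes right; preceding coda = ∅.
/x…o/ gap (V3→V4): cluster /tjsr/ — the longest permitted-onset suffix is /sr/; onset = /sr/, preceding coda = /tj/.
/o…e/ gap (V4→V5): cluster /sfbw/ — the longest permitted-onset suffix is /bw/; onset = /bw/, preceding coda = /sf/.
So the parse is wo.rx.vrxtj.srosf.bwe.
Classifying each syllable: /wo/ (open), /rx/ (open), /vrxtj/ (closed), /srosf/ (closed), /bwe/ (open).
Open syllables: 3.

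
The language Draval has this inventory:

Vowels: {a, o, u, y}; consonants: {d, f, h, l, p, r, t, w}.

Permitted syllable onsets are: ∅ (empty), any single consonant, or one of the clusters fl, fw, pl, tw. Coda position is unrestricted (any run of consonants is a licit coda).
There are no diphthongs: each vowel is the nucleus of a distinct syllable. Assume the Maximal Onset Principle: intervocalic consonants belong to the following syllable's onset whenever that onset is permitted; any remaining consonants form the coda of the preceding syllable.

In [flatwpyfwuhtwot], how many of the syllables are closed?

Nuclei (vowels): a, y, u, o → 4 syllables.
/a…y/ gap (V1→V2): cluster /twp/ — the longest permitted-onset suffix is /p/; onset = /p/, preceding coda = /tw/.
/y…u/ gap (V2→V3): /fw/ — entire cluster is a permitted onset → onset /fw/, coda ∅.
/u…o/ gap (V3→V4): /htw/ — longest licit onset from the right is /tw/, leaving /h/ as coda.
So the parse is flatw.py.fwuh.twot.
Classifying each syllable: /flatw/ (closed), /py/ (open), /fwuh/ (closed), /twot/ (closed).
Closed syllables: 3.

3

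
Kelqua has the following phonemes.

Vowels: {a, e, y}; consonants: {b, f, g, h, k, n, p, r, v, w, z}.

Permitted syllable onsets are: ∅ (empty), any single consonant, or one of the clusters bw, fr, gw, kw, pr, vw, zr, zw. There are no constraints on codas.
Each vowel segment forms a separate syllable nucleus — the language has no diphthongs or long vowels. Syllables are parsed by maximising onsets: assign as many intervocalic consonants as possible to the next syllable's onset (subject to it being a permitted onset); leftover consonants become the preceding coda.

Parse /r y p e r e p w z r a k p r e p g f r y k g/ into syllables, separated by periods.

Vowels present: y, e, e, a, e, y; each is a nucleus, giving 6 syllables.
/y…e/ gap (V1→V2): /p/ → onset of the next syllable (single consonants are always licit onsets).
/e…e/ gap (V2→V3): /r/ is a single consonant, so it becomes the next onset.
/e…a/ gap (V3→V4): /pwzr/ — longest licit onset from the right is /zr/, leaving /pw/ as coda.
/a…e/ gap (V4→V5): /kpr/ splits as /k/ + /pr/ (/pr/ is the longest suffix that is a licit onset).
/e…y/ gap (V5→V6): /pgfr/; trying suffixes from longest down, /fr/ is the first permitted one, so coda /pg/ | onset /fr/.

ry.pe.repw.zrak.prepg.frykg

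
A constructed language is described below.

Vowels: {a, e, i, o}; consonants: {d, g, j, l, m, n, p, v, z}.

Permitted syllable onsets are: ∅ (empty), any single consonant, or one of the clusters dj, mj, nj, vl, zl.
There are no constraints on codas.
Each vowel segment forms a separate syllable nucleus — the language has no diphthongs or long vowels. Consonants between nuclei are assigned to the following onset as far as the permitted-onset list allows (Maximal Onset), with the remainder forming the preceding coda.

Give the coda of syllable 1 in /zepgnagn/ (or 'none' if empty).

Nuclei (vowels): e, a → 2 syllables.
V1 /e/ – V2 /a/: /pgn/; trying suffixes from longest down, /n/ is the first permitted one, so coda /pg/ | onset /n/.
Putting it together: zepg.nagn.
Syllable 1 is /zepg/: onset /z/, nucleus /e/, coda /pg/.

pg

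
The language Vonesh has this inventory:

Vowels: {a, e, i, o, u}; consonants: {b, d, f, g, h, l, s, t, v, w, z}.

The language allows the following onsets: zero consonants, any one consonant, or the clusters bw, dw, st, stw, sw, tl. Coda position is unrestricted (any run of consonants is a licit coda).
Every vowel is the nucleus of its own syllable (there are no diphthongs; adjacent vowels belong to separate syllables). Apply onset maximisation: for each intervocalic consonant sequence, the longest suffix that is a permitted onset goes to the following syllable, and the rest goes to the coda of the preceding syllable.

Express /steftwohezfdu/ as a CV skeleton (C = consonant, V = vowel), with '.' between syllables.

CCVCC.CV.CVCC.CV

The vowels are e, o, e, u — 4 nuclei, so 4 syllables.
/e…o/ gap (V1→V2): /ftw/ — longest licit onset from the right is /w/, leaving /ft/ as coda.
/o…e/ gap (V2→V3): /h/ is a single consonant, so it becomes the next onset.
/e…u/ gap (V3→V4): /zfd/; trying suffixes from longest down, /d/ is the first permitted one, so coda /zf/ | onset /d/.
Syllabification: steft.wo.hezf.du.
Mapping each syllable to C/V: /steft/ → CCVCC, /wo/ → CV, /hezf/ → CVCC, /du/ → CV.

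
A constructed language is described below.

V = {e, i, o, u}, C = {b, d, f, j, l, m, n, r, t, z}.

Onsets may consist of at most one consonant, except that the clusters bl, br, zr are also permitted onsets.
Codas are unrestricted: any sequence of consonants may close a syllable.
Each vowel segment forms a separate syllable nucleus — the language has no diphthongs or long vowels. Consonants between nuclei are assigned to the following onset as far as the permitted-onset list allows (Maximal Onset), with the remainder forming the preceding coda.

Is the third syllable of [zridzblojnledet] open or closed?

The vowels are i, o, e, e — 4 nuclei, so 4 syllables.
Between /i/ (V1) and /o/ (V2): /dzbl/ splits as /dz/ + /bl/ (/bl/ is the longest suffix that is a licit onset).
Between /o/ (V2) and /e/ (V3): /jnl/ splits as /jn/ + /l/ (/l/ is the longest suffix that is a licit onset).
Between /e/ (V3) and /e/ (V4): /d/ → onset of the next syllable (single consonants are always licit onsets).
Putting it together: zridz.blojn.le.det.
Syllable 3 is /le/; it ends in its nucleus with no coda, so it is open.

open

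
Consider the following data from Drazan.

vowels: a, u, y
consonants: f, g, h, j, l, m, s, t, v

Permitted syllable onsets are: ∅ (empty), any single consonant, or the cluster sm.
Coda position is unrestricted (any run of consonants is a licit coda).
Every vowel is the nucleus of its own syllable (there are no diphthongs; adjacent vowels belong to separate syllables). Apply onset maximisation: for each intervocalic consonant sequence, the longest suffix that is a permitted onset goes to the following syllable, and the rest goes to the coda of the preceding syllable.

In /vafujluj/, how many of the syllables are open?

Nuclei (vowels): a, u, u → 3 syllables.
σ1/σ2 boundary: /f/ is a single consonant, so it becomes the next onset.
σ2/σ3 boundary: /jl/; trying suffixes from longest down, /l/ is the first permitted one, so coda /j/ | onset /l/.
So the parse is va.fuj.luj.
Classifying each syllable: /va/ (open), /fuj/ (closed), /luj/ (closed).
Open syllables: 1.

1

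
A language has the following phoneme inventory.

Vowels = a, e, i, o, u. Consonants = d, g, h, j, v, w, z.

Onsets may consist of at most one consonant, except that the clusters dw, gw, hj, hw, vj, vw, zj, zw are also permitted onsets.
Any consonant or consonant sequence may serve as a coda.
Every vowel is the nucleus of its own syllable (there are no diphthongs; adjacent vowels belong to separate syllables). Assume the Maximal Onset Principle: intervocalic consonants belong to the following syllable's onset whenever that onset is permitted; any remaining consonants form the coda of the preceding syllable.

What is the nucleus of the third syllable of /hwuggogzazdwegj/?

a

Vowels present: u, o, a, e; each is a nucleus, giving 4 syllables.
The third nucleus (vowel 3 from the left) is /a/.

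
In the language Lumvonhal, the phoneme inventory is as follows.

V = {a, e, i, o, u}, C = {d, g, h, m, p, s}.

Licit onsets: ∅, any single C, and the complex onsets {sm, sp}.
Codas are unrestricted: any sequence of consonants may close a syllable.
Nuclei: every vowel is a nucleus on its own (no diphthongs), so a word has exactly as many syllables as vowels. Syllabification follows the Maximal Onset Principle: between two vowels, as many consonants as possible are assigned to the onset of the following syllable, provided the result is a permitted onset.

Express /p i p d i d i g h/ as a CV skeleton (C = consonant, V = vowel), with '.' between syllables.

The vowels are i, i, i — 3 nuclei, so 3 syllables.
σ1/σ2 boundary: /pd/ splits as /p/ + /d/ (/d/ is the longest suffix that is a licit onset).
σ2/σ3 boundary: /d/ is a single consonant, so it becomes the next onset.
Syllabification: pip.di.digh.
Mapping each syllable to C/V: /pip/ → CVC, /di/ → CV, /digh/ → CVCC.

CVC.CV.CVCC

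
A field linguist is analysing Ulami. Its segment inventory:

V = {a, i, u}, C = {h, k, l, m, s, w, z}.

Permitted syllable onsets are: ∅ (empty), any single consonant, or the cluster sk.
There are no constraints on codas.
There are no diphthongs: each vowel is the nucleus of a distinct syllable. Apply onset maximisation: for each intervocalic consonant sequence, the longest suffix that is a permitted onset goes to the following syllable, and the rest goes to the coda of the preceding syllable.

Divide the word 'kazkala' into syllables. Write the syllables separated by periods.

kaz.ka.la

The vowels are a, a, a — 3 nuclei, so 3 syllables.
σ1/σ2 boundary: /zk/ — longest licit onset from the right is /k/, leaving /z/ as coda.
σ2/σ3 boundary: just /l/ — single C goes to the following onset.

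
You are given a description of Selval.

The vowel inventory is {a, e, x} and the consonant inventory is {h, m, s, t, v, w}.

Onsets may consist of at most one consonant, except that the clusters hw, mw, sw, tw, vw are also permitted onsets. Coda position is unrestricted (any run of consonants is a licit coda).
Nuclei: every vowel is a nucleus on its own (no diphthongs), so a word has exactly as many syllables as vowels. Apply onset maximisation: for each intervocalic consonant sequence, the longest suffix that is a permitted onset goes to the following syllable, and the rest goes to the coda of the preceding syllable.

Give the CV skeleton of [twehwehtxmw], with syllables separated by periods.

CCV.CCVC.CVCC

Vowels present: e, e, x; each is a nucleus, giving 3 syllables.
Between /e/ (V1) and /e/ (V2): cluster /hw/ — /hw/ is itself a permitted onset, so the whole cluster goes right; preceding coda = ∅.
Between /e/ (V2) and /x/ (V3): /ht/ splits as /h/ + /t/ (/t/ is the longest suffix that is a licit onset).
Syllabification: twe.hweh.txmw.
Mapping each syllable to C/V: /twe/ → CCV, /hweh/ → CCVC, /txmw/ → CVCC.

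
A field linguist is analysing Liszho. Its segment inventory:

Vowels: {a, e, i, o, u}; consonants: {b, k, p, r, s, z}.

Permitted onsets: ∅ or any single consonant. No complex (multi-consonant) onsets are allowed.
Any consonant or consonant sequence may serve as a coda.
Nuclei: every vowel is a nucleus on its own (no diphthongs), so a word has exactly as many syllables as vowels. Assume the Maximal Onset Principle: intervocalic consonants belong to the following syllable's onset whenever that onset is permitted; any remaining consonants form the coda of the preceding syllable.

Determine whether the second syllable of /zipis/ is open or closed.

Vowels present: i, i; each is a nucleus, giving 2 syllables.
σ1/σ2 boundary: /p/ → onset of the next syllable (single consonants are always licit onsets).
Putting it together: zi.pis.
Syllable 2 is /pis/ with coda /s/, so it is closed.

closed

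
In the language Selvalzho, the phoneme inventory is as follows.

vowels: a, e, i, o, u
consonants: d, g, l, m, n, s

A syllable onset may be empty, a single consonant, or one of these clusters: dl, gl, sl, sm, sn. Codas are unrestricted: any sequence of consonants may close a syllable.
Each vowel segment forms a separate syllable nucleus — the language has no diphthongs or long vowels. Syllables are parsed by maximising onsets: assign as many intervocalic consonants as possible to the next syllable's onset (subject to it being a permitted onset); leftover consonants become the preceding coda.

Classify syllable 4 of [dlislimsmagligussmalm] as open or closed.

open

Nuclei (vowels): i, i, a, i, u, a → 6 syllables.
/i…i/ gap (V1→V2): /sl/ — entire cluster is a permitted onset → onset /sl/, coda ∅.
/i…a/ gap (V2→V3): /msm/ — longest licit onset from the right is /sm/, leaving /m/ as coda.
/a…i/ gap (V3→V4): /gl/ — entire cluster is a permitted onset → onset /gl/, coda ∅.
/i…u/ gap (V4→V5): /g/ → onset of the next syllable (single consonants are always licit onsets).
/u…a/ gap (V5→V6): /ssm/ splits as /s/ + /sm/ (/sm/ is the longest suffix that is a licit onset).
Syllabification: dli.slim.sma.gli.gus.smalm.
Syllable 4 is /gli/; it ends in its nucleus with no coda, so it is open.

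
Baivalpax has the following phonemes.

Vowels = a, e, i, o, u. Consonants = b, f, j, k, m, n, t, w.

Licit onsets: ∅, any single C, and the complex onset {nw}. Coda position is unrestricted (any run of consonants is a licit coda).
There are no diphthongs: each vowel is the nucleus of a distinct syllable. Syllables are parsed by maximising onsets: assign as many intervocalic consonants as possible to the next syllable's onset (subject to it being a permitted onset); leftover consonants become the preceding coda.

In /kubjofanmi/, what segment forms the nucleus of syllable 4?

Vowels present: u, o, a, i; each is a nucleus, giving 4 syllables.
The fourth nucleus (vowel 4 from the left) is /i/.

i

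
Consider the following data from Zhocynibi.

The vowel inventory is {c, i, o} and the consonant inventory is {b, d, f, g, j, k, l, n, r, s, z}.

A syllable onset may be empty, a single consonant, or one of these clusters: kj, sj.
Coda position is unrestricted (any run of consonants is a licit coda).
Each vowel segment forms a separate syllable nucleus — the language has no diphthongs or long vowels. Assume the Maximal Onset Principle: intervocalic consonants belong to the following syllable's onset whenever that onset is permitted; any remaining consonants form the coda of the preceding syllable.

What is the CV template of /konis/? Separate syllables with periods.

CV.CVC

Nuclei (vowels): o, i → 2 syllables.
/o…i/ gap (V1→V2): /n/ is a single consonant, so it becomes the next onset.
Putting it together: ko.nis.
Mapping each syllable to C/V: /ko/ → CV, /nis/ → CVC.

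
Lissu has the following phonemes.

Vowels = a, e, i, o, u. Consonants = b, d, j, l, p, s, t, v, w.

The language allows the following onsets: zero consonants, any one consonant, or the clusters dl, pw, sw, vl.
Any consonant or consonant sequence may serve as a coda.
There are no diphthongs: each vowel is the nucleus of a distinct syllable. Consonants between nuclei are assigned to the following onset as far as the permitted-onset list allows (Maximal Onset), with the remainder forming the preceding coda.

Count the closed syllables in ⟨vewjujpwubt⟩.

3

Vowels present: e, u, u; each is a nucleus, giving 3 syllables.
Between /e/ (V1) and /u/ (V2): /wj/ splits as /w/ + /j/ (/j/ is the longest suffix that is a licit onset).
Between /u/ (V2) and /u/ (V3): cluster /jpw/ — the longest permitted-onset suffix is /pw/; onset = /pw/, preceding coda = /j/.
So the parse is vew.juj.pwubt.
Classifying each syllable: /vew/ (closed), /juj/ (closed), /pwubt/ (closed).
Closed syllables: 3.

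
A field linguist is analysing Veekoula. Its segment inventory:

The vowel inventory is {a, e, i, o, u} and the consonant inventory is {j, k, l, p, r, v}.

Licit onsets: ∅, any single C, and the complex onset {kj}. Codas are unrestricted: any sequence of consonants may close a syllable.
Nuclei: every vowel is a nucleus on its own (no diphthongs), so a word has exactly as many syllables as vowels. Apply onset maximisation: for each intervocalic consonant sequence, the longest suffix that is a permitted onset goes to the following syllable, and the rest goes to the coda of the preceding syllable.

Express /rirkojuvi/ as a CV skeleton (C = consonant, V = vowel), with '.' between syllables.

Vowels present: i, o, u, i; each is a nucleus, giving 4 syllables.
Between /i/ (V1) and /o/ (V2): /rk/; trying suffixes from longest down, /k/ is the first permitted one, so coda /r/ | onset /k/.
Between /o/ (V2) and /u/ (V3): /j/ → onset of the next syllable (single consonants are always licit onsets).
Between /u/ (V3) and /i/ (V4): /v/ → onset of the next syllable (single consonants are always licit onsets).
Result: rir.ko.ju.vi.
Mapping each syllable to C/V: /rir/ → CVC, /ko/ → CV, /ju/ → CV, /vi/ → CV.

CVC.CV.CV.CV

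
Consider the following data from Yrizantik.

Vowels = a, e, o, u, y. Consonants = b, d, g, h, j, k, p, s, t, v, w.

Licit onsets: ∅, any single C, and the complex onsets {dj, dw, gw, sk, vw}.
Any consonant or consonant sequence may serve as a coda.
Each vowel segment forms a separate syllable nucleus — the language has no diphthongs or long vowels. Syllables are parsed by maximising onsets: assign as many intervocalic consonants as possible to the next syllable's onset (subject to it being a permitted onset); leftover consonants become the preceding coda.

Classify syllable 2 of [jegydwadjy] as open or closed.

open

The vowels are e, y, a, y — 4 nuclei, so 4 syllables.
V1 /e/ – V2 /y/: /g/ is a single consonant, so it becomes the next onset.
V2 /y/ – V3 /a/: cluster /dw/ — /dw/ is itself a permitted onset, so the whole cluster goes right; preceding coda = ∅.
V3 /a/ – V4 /y/: /dj/ is a licit onset in full, so it all attaches to the next syllable.
So the parse is je.gy.dwa.djy.
Syllable 2 is /gy/; it ends in its nucleus with no coda, so it is open.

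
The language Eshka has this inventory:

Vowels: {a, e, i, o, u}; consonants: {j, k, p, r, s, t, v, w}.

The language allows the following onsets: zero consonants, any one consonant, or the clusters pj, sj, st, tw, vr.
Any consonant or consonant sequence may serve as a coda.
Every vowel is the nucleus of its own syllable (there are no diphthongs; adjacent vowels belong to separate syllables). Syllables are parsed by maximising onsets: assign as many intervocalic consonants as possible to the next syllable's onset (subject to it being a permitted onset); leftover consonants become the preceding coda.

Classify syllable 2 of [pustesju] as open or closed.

The vowels are u, e, u — 3 nuclei, so 3 syllables.
/u…e/ gap (V1→V2): /st/ — entire cluster is a permitted onset → onset /st/, coda ∅.
/e…u/ gap (V2→V3): cluster /sj/ — /sj/ is itself a permitted onset, so the whole cluster goes right; preceding coda = ∅.
So the parse is pu.ste.sju.
Syllable 2 is /ste/; it ends in its nucleus with no coda, so it is open.

open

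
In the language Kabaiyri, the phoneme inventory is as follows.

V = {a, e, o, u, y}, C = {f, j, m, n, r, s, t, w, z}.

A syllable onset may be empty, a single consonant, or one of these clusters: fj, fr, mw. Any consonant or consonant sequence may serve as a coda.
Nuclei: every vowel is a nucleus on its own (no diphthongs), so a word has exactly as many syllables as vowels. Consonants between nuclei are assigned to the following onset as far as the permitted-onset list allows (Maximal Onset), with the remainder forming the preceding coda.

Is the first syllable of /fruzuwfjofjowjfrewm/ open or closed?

open

The vowels are u, u, o, o, e — 5 nuclei, so 5 syllables.
Between /u/ (V1) and /u/ (V2): just /z/ — single C goes to the following onset.
Between /u/ (V2) and /o/ (V3): cluster /wfj/ — the longest permitted-onset suffix is /fj/; onset = /fj/, preceding coda = /w/.
Between /o/ (V3) and /o/ (V4): /fj/ is a licit onset in full, so it all attaches to the next syllable.
Between /o/ (V4) and /e/ (V5): /wjfr/ — longest licit onset from the right is /fr/, leaving /wj/ as coda.
So the parse is fru.zuw.fjo.fjowj.frewm.
Syllable 1 is /fru/; it ends in its nucleus with no coda, so it is open.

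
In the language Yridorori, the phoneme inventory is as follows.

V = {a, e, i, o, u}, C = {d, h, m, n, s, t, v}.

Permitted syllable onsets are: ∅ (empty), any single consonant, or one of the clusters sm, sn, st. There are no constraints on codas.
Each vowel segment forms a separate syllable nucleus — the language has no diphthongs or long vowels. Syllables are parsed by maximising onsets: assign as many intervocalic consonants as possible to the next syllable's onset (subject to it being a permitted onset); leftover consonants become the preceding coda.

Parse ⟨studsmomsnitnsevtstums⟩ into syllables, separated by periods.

Nuclei (vowels): u, o, i, e, u → 5 syllables.
Between /u/ (V1) and /o/ (V2): /dsm/ splits as /d/ + /sm/ (/sm/ is the longest suffix that is a licit onset).
Between /o/ (V2) and /i/ (V3): /msn/; trying suffixes from longest down, /sn/ is the first permitted one, so coda /m/ | onset /sn/.
Between /i/ (V3) and /e/ (V4): /tns/ — longest licit onset from the right is /s/, leaving /tn/ as coda.
Between /e/ (V4) and /u/ (V5): /vtst/; trying suffixes from longest down, /st/ is the first permitted one, so coda /vt/ | onset /st/.

stud.smom.snitn.sevt.stums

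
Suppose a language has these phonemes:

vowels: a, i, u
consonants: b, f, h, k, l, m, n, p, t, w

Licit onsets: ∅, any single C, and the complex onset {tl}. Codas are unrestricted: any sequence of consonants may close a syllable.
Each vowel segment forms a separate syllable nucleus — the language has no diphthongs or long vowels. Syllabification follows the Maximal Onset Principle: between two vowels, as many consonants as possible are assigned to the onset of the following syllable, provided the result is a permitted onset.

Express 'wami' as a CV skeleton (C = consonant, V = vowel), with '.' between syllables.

Nuclei (vowels): a, i → 2 syllables.
V1 /a/ – V2 /i/: /m/ → onset of the next syllable (single consonants are always licit onsets).
So the parse is wa.mi.
Mapping each syllable to C/V: /wa/ → CV, /mi/ → CV.

CV.CV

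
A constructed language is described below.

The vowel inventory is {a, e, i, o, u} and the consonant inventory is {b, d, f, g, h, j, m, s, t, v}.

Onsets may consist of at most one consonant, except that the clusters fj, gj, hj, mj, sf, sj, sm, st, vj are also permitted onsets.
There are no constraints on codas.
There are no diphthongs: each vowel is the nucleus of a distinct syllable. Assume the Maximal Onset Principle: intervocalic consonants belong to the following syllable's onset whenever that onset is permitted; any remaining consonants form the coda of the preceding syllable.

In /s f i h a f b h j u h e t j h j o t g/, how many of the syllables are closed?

Nuclei (vowels): i, a, u, e, o → 5 syllables.
σ1/σ2 boundary: /h/ → onset of the next syllable (single consonants are always licit onsets).
σ2/σ3 boundary: cluster /fbhj/ — the longest permitted-onset suffix is /hj/; onset = /hj/, preceding coda = /fb/.
σ3/σ4 boundary: just /h/ — single C goes to the following onset.
σ4/σ5 boundary: /tjhj/ splits as /tj/ + /hj/ (/hj/ is the longest suffix that is a licit onset).
Result: sfi.hafb.hju.hetj.hjotg.
Classifying each syllable: /sfi/ (open), /hafb/ (closed), /hju/ (open), /hetj/ (closed), /hjotg/ (closed).
Closed syllables: 3.

3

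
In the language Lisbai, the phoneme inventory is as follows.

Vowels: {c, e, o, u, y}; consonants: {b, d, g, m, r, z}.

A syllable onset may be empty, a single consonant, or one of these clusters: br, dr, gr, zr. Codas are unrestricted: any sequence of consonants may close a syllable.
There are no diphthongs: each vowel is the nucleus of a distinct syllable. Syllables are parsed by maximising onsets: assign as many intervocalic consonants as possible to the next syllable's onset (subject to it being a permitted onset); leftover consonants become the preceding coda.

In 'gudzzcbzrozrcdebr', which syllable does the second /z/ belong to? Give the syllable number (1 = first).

Vowels present: u, c, o, c, e; each is a nucleus, giving 5 syllables.
Between /u/ (V1) and /c/ (V2): /dzz/ — longest licit onset from the right is /z/, leaving /dz/ as coda.
Between /c/ (V2) and /o/ (V3): /bzr/ — longest licit onset from the right is /zr/, leaving /b/ as coda.
Between /o/ (V3) and /c/ (V4): /zr/ is a licit onset in full, so it all attaches to the next syllable.
Between /c/ (V4) and /e/ (V5): /d/ is a single consonant, so it becomes the next onset.
Result: gudz.zcb.zro.zrc.debr.
The second /z/ is in the onset of syllable 2 (/zcb/).

2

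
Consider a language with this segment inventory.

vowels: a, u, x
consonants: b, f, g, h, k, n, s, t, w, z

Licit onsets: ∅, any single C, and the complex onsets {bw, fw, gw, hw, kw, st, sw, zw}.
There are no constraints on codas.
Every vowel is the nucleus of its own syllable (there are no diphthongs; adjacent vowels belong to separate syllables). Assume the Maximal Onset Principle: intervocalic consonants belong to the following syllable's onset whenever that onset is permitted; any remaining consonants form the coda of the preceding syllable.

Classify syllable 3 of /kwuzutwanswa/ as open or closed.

Vowels present: u, u, a, a; each is a nucleus, giving 4 syllables.
Between /u/ (V1) and /u/ (V2): /z/ → onset of the next syllable (single consonants are always licit onsets).
Between /u/ (V2) and /a/ (V3): /tw/ splits as /t/ + /w/ (/w/ is the longest suffix that is a licit onset).
Between /a/ (V3) and /a/ (V4): /nsw/ — longest licit onset from the right is /sw/, leaving /n/ as coda.
Result: kwu.zut.wan.swa.
Syllable 3 is /wan/ with coda /n/, so it is closed.

closed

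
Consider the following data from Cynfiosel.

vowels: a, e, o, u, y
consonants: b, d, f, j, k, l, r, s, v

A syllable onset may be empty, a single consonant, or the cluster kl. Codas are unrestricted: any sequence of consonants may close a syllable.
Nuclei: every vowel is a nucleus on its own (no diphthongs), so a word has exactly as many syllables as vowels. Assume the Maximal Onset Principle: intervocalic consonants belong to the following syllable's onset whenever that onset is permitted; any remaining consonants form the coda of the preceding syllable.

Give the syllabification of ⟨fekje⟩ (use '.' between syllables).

Nuclei (vowels): e, e → 2 syllables.
Between /e/ (V1) and /e/ (V2): /kj/ — longest licit onset from the right is /j/, leaving /k/ as coda.

fek.je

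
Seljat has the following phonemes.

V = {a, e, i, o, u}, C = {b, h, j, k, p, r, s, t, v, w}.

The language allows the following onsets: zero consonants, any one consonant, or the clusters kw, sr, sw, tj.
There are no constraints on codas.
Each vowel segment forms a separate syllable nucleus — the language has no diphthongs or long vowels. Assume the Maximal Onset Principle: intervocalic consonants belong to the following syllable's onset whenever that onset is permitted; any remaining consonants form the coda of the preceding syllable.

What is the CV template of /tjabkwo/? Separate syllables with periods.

Vowels present: a, o; each is a nucleus, giving 2 syllables.
σ1/σ2 boundary: /bkw/ — longest licit onset from the right is /kw/, leaving /b/ as coda.
Result: tjab.kwo.
Mapping each syllable to C/V: /tjab/ → CCVC, /kwo/ → CCV.

CCVC.CCV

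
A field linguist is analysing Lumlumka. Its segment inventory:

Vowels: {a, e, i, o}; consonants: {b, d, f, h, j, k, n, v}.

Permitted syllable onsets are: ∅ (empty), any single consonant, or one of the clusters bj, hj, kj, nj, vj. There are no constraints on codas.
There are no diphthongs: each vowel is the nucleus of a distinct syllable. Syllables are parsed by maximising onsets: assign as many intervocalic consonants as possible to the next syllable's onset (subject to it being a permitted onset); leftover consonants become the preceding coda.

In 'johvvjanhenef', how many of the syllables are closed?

3

Vowels present: o, a, e, e; each is a nucleus, giving 4 syllables.
σ1/σ2 boundary: /hvvj/; trying suffixes from longest down, /vj/ is the first permitted one, so coda /hv/ | onset /vj/.
σ2/σ3 boundary: /nh/ — longest licit onset from the right is /h/, leaving /n/ as coda.
σ3/σ4 boundary: just /n/ — single C goes to the following onset.
Putting it together: johv.vjan.he.nef.
Classifying each syllable: /johv/ (closed), /vjan/ (closed), /he/ (open), /nef/ (closed).
Closed syllables: 3.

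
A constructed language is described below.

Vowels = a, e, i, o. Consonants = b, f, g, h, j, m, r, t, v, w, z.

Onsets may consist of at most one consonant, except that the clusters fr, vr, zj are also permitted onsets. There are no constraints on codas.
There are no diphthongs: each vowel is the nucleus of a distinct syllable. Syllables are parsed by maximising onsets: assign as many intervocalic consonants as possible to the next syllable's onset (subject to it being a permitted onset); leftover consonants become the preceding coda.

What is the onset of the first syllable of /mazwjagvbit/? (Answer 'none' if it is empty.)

Vowels present: a, a, i; each is a nucleus, giving 3 syllables.
/a…a/ gap (V1→V2): /zwj/ — longest licit onset from the right is /j/, leaving /zw/ as coda.
/a…i/ gap (V2→V3): /gvb/; trying suffixes from longest down, /b/ is the first permitted one, so coda /gv/ | onset /b/.
Putting it together: mazw.jagv.bit.
Syllable 1 is /mazw/: onset /m/, nucleus /a/, coda /zw/.

m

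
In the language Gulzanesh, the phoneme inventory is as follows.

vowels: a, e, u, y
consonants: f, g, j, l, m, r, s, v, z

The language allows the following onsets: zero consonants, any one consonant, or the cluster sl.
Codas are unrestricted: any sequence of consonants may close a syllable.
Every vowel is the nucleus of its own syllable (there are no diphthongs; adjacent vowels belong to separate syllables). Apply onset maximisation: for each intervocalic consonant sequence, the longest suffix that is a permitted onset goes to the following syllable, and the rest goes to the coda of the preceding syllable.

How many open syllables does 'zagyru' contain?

Nuclei (vowels): a, y, u → 3 syllables.
V1 /a/ – V2 /y/: just /g/ — single C goes to the following onset.
V2 /y/ – V3 /u/: /r/ is a single consonant, so it becomes the next onset.
Putting it together: za.gy.ru.
Classifying each syllable: /za/ (open), /gy/ (open), /ru/ (open).
Open syllables: 3.

3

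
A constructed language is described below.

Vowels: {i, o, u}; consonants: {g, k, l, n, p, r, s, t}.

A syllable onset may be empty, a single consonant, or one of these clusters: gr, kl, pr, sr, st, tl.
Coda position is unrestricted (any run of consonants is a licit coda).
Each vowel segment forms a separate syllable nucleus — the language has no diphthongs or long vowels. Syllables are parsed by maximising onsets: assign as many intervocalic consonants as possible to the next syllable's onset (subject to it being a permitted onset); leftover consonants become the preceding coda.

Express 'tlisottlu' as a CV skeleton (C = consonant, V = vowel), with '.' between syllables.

Nuclei (vowels): i, o, u → 3 syllables.
/i…o/ gap (V1→V2): /s/ → onset of the next syllable (single consonants are always licit onsets).
/o…u/ gap (V2→V3): /ttl/; trying suffixes from longest down, /tl/ is the first permitted one, so coda /t/ | onset /tl/.
So the parse is tli.sot.tlu.
Mapping each syllable to C/V: /tli/ → CCV, /sot/ → CVC, /tlu/ → CCV.

CCV.CVC.CCV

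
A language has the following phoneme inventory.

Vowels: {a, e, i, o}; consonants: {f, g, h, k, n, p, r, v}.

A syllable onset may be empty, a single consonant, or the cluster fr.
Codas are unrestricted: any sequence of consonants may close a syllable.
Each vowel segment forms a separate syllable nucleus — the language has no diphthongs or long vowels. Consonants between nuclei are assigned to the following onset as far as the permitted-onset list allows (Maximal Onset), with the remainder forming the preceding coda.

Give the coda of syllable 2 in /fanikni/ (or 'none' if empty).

k

Vowels present: a, i, i; each is a nucleus, giving 3 syllables.
Between /a/ (V1) and /i/ (V2): /n/ is a single consonant, so it becomes the next onset.
Between /i/ (V2) and /i/ (V3): /kn/ splits as /k/ + /n/ (/n/ is the longest suffix that is a licit onset).
Syllabification: fa.nik.ni.
Syllable 2 is /nik/: onset /n/, nucleus /i/, coda /k/.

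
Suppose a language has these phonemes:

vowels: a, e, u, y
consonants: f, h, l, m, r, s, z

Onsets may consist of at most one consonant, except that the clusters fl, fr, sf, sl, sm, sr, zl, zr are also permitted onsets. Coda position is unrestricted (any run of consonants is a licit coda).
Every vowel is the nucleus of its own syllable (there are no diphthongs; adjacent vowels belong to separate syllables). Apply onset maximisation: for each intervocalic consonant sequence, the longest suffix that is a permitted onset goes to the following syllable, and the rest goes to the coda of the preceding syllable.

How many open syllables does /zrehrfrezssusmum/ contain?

The vowels are e, e, u, u — 4 nuclei, so 4 syllables.
Between /e/ (V1) and /e/ (V2): /hrfr/ splits as /hr/ + /fr/ (/fr/ is the longest suffix that is a licit onset).
Between /e/ (V2) and /u/ (V3): cluster /zss/ — the longest permitted-onset suffix is /s/; onset = /s/, preceding coda = /zs/.
Between /u/ (V3) and /u/ (V4): /sm/ is a licit onset in full, so it all attaches to the next syllable.
So the parse is zrehr.frezs.su.smum.
Classifying each syllable: /zrehr/ (closed), /frezs/ (closed), /su/ (open), /smum/ (closed).
Open syllables: 1.

1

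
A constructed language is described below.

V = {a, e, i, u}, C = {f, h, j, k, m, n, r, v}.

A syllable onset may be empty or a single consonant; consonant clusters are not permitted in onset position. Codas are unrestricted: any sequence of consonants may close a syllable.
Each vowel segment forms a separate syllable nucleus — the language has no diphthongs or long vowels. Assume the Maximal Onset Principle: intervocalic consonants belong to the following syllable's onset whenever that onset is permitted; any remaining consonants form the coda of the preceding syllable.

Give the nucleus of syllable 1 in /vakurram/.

a

Vowels present: a, u, a; each is a nucleus, giving 3 syllables.
The first nucleus (vowel 1 from the left) is /a/.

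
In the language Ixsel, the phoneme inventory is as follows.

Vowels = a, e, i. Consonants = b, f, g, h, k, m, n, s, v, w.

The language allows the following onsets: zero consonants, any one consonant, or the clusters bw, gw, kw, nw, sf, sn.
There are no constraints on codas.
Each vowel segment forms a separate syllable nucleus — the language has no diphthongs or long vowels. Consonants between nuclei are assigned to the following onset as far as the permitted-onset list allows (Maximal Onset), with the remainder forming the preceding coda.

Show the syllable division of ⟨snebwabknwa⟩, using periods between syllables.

The vowels are e, a, a — 3 nuclei, so 3 syllables.
σ1/σ2 boundary: /bw/ is a licit onset in full, so it all attaches to the next syllable.
σ2/σ3 boundary: cluster /bknw/ — the longest permitted-onset suffix is /nw/; onset = /nw/, preceding coda = /bk/.

sne.bwabk.nwa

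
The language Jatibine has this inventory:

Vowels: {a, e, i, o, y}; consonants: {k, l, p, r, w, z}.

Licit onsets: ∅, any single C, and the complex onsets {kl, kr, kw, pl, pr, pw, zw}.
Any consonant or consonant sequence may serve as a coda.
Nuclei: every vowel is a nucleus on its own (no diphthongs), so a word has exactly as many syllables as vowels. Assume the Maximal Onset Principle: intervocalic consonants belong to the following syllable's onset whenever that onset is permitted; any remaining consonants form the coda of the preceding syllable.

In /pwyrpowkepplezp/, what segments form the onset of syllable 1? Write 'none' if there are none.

Vowels present: y, o, e, e; each is a nucleus, giving 4 syllables.
σ1/σ2 boundary: /rp/ splits as /r/ + /p/ (/p/ is the longest suffix that is a licit onset).
σ2/σ3 boundary: /wk/ splits as /w/ + /k/ (/k/ is the longest suffix that is a licit onset).
σ3/σ4 boundary: /ppl/; trying suffixes from longest down, /pl/ is the first permitted one, so coda /p/ | onset /pl/.
So the parse is pwyr.pow.kep.plezp.
Syllable 1 is /pwyr/: onset /pw/, nucleus /y/, coda /r/.

pw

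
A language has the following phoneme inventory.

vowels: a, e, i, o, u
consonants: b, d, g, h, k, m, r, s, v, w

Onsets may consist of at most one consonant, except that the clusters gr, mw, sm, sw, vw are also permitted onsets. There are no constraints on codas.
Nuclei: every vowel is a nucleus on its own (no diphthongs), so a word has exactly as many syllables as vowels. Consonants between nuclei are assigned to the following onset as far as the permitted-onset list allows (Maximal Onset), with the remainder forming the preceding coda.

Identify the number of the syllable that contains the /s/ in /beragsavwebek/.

3

The vowels are e, a, a, e, e — 5 nuclei, so 5 syllables.
V1 /e/ – V2 /a/: /r/ is a single consonant, so it becomes the next onset.
V2 /a/ – V3 /a/: /gs/; trying suffixes from longest down, /s/ is the first permitted one, so coda /g/ | onset /s/.
V3 /a/ – V4 /e/: /vw/ — entire cluster is a permitted onset → onset /vw/, coda ∅.
V4 /e/ – V5 /e/: just /b/ — single C goes to the following onset.
So the parse is be.rag.sa.vwe.bek.
The /s/ is in the onset of syllable 3 (/sa/).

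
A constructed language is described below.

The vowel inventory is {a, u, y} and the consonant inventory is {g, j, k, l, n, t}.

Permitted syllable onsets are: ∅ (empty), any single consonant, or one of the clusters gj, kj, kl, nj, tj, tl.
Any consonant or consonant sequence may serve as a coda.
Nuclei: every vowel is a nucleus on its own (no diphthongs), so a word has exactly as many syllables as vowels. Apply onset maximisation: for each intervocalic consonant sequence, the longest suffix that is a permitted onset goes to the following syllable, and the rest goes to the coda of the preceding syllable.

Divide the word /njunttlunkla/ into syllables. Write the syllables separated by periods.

Nuclei (vowels): u, u, a → 3 syllables.
σ1/σ2 boundary: /nttl/ splits as /nt/ + /tl/ (/tl/ is the longest suffix that is a licit onset).
σ2/σ3 boundary: /nkl/ splits as /n/ + /kl/ (/kl/ is the longest suffix that is a licit onset).

njunt.tlun.kla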